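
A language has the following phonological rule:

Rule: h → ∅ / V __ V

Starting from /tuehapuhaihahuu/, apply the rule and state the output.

tueapuaiauu

/h/ occurs between vowels /e/ and /a/, so it deletes.
/h/ occurs between vowels /u/ and /a/, so it deletes.
/h/ occurs between vowels /i/ and /a/, so it deletes.
/h/ occurs between vowels /a/ and /u/, so it deletes.
Surface form: [tueapuaiauu].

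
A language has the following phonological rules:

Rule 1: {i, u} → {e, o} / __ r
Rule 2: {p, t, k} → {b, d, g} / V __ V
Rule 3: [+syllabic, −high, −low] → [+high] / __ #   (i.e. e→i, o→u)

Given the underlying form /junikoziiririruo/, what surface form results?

Rule 1 (pre-rhotic lowering): /i/ is a high vowel immediately before /r/, so it lowers to [e]. /i/ is a high vowel immediately before /r/, so it lowers to [e]. /i/ is a high vowel immediately before /r/, so it lowers to [e]. /junikoziiririruo/ → junikozierereruo.
Rule 2 (intervocalic voicing): /k/ is a voiceless stop between vowels /i/ and /o/, so it voices to [g]. /junikozierereruo/ → junigozierereruo.
Rule 3 (final vowel raising): /o/ is a mid vowel in word-final position, so it raises to [u]. /junigozierereruo/ → junigozierereruu.

junigozierereruu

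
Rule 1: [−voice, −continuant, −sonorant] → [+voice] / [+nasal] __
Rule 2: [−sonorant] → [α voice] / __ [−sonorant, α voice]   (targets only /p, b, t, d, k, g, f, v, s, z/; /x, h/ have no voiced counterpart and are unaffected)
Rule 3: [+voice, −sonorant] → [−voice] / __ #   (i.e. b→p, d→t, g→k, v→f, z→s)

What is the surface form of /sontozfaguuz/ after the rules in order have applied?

Rule 1 (post-nasal voicing): /t/ is a voiceless stop immediately after the nasal /n/, so it voices to [d]. /sontozfaguuz/ → sondozfaguuz.
Rule 2 (regressive voicing assimilation): /z/ precedes the voiceless obstruent /f/, so it devoices to [s] by assimilation. /sondozfaguuz/ → sondosfaguuz.
Rule 3 (final devoicing): /z/ is a voiced obstruent in word-final position, so it devoices to [s]. /sondosfaguuz/ → sondosfaguus.

sondosfaguus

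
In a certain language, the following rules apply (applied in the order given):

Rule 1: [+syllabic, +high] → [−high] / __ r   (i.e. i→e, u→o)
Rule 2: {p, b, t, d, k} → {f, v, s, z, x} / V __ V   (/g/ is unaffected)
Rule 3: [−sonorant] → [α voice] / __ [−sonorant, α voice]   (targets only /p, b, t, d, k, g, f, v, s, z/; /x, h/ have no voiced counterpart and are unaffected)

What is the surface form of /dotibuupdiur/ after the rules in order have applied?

dosivuubdior

Rule 1 (pre-rhotic lowering): /u/ is a high vowel immediately before /r/, so it lowers to [o]. /dotibuupdiur/ → dotibuupdior.
Rule 2 (intervocalic spirantization): /t/ is a stop between vowels /o/ and /i/, so it spirantizes to the fricative [s]. /b/ is a stop between vowels /i/ and /u/, so it spirantizes to the fricative [v]. /dotibuupdior/ → dosivuupdior.
Rule 3 (regressive voicing assimilation): /p/ precedes the voiced obstruent /d/, so it voices to [b] by assimilation. /dosivuupdior/ → dosivuubdior.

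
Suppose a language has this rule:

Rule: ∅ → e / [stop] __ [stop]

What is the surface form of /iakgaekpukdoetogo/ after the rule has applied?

iakegaekepukedoetogo

/k/ and /g/ form a stop–stop cluster, so [e] is inserted between them.
/k/ and /p/ form a stop–stop cluster, so [e] is inserted between them.
/k/ and /d/ form a stop–stop cluster, so [e] is inserted between them.
Surface form: [iakegaekepukedoetogo].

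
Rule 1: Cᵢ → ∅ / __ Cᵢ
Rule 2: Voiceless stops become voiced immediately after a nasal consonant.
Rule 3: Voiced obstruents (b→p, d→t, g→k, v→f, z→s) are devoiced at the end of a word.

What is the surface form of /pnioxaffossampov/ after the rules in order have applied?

Rule 1 (degemination): /ff/ is a geminate; the first /f/ deletes. /ss/ is a geminate; the first /s/ deletes. /pnioxaffossampov/ → pnioxafosampov.
Rule 2 (post-nasal voicing): /p/ is a voiceless stop immediately after the nasal /m/, so it voices to [b]. /pnioxafosampov/ → pnioxafosambov.
Rule 3 (final devoicing): /v/ is a voiced obstruent in word-final position, so it devoices to [f]. /pnioxafosambov/ → pnioxafosambof.

pnioxafosambof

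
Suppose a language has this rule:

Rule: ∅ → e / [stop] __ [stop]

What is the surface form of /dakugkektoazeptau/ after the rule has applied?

/g/ and /k/ form a stop–stop cluster, so [e] is inserted between them.
/k/ and /t/ form a stop–stop cluster, so [e] is inserted between them.
/p/ and /t/ form a stop–stop cluster, so [e] is inserted between them.
Surface form: [dakugekeketoazepetau].

dakugekeketoazepetau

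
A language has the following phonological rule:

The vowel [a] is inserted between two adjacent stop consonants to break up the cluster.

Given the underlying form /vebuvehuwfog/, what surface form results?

vebuvehuwfog

No segment of /vebuvehuwfog/ meets the structural description of the rule, so the form surfaces unchanged.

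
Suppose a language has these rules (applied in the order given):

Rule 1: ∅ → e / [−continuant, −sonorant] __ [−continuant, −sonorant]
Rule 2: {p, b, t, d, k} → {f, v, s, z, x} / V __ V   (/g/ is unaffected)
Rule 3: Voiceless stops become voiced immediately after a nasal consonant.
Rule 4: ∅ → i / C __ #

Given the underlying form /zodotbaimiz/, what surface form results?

Rule 1 (stop-cluster e-epenthesis): /t/ and /b/ form a stop–stop cluster, so [e] is inserted between them. /zodotbaimiz/ → zodotebaimiz.
Rule 2 (intervocalic spirantization): /d/ is a stop between vowels /o/ and /o/, so it spirantizes to the fricative [z]. /t/ is a stop between vowels /o/ and /e/, so it spirantizes to the fricative [s]. /b/ is a stop between vowels /e/ and /a/, so it spirantizes to the fricative [v]. /zodotebaimiz/ → zozosevaimiz.
Rule 3 (post-nasal voicing): no segment meets the environment; /zozosevaimiz/ is unchanged.
Rule 4 (final i-epenthesis): the form ends in the consonant /z/, so [i] is inserted word-finally. /zozosevaimiz/ → zozosevaimizi.

zozosevaimizi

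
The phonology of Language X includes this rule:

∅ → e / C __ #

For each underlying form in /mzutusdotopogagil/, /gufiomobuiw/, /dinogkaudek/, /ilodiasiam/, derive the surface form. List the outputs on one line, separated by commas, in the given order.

mzutusdotopogagile, gufiomobuiwe, dinogkaudeke, ilodiasiame

/mzutusdotopogagil/: the form ends in the consonant /l/, so [e] is inserted word-finally. → [mzutusdotopogagile].
/gufiomobuiw/: the form ends in the consonant /w/, so [e] is inserted word-finally. → [gufiomobuiwe].
/dinogkaudek/: the form ends in the consonant /k/, so [e] is inserted word-finally. → [dinogkaudeke].
/ilodiasiam/: the form ends in the consonant /m/, so [e] is inserted word-finally. → [ilodiasiame].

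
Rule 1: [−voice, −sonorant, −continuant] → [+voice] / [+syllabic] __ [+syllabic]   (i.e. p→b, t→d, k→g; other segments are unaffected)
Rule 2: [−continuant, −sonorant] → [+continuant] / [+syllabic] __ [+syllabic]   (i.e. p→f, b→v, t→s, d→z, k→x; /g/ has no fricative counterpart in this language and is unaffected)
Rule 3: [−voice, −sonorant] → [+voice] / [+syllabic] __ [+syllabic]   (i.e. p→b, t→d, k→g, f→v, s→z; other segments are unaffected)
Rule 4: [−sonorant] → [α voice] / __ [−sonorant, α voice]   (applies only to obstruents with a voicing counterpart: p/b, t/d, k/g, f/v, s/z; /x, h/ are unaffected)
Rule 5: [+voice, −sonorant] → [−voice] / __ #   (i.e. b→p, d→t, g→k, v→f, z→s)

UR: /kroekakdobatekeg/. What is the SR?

Rule 1 (intervocalic voicing): /k/ is a voiceless stop between vowels /e/ and /a/, so it voices to [g]. /t/ is a voiceless stop between vowels /a/ and /e/, so it voices to [d]. /k/ is a voiceless stop between vowels /e/ and /e/, so it voices to [g]. /kroekakdobatekeg/ → kroegakdobadegeg.
Rule 2 (intervocalic spirantization): /b/ is a stop between vowels /o/ and /a/, so it spirantizes to the fricative [v]. /d/ is a stop between vowels /a/ and /e/, so it spirantizes to the fricative [z]. /kroegakdobadegeg/ → kroegakdovazegeg.
Rule 3 (intervocalic voicing): no segment meets the environment; /kroegakdovazegeg/ is unchanged.
Rule 4 (regressive voicing assimilation): /k/ precedes the voiced obstruent /d/, so it voices to [g] by assimilation. /kroegakdovazegeg/ → kroegagdovazegeg.
Rule 5 (final devoicing): /g/ is a voiced obstruent in word-final position, so it devoices to [k]. /kroegagdovazegeg/ → kroegagdovazegek.

kroegagdovazegek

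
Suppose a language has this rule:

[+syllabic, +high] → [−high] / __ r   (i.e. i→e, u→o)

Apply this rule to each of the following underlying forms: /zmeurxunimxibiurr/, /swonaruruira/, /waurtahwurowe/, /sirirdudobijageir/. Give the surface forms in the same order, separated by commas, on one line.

/zmeurxunimxibiurr/: /u/ is a high vowel immediately before /r/, so it lowers to [o]. /u/ is a high vowel immediately before /r/, so it lowers to [o]. → [zmeorxunimxibiorr].
/swonaruruira/: /u/ is a high vowel immediately before /r/, so it lowers to [o]. /i/ is a high vowel immediately before /r/, so it lowers to [e]. → [swonaroruera].
/waurtahwurowe/: /u/ is a high vowel immediately before /r/, so it lowers to [o]. /u/ is a high vowel immediately before /r/, so it lowers to [o]. → [waortahworowe].
/sirirdudobijageir/: /i/ is a high vowel immediately before /r/, so it lowers to [e]. /i/ is a high vowel immediately before /r/, so it lowers to [e]. /i/ is a high vowel immediately before /r/, so it lowers to [e]. → [sererdudobijageer].

zmeorxunimxibiorr, swonaroruera, waortahworowe, sererdudobijageer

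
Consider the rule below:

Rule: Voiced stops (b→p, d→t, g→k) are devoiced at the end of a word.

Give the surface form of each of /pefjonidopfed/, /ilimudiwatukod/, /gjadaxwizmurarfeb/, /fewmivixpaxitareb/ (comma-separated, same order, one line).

pefjonidopfet, ilimudiwatukot, gjadaxwizmurarfep, fewmivixpaxitarep

/pefjonidopfed/: /d/ is a voiced stop in word-final position, so it devoices to [t]. → [pefjonidopfet].
/ilimudiwatukod/: /d/ is a voiced stop in word-final position, so it devoices to [t]. → [ilimudiwatukot].
/gjadaxwizmurarfeb/: /b/ is a voiced stop in word-final position, so it devoices to [p]. → [gjadaxwizmurarfep].
/fewmivixpaxitareb/: /b/ is a voiced stop in word-final position, so it devoices to [p]. → [fewmivixpaxitarep].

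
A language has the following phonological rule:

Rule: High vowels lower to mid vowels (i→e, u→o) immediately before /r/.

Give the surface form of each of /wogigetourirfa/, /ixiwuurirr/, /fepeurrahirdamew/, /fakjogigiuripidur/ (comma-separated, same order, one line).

/wogigetourirfa/: /u/ is a high vowel immediately before /r/, so it lowers to [o]. /i/ is a high vowel immediately before /r/, so it lowers to [e]. → [wogigetoorerfa].
/ixiwuurirr/: /u/ is a high vowel immediately before /r/, so it lowers to [o]. /i/ is a high vowel immediately before /r/, so it lowers to [e]. → [ixiwuorerr].
/fepeurrahirdamew/: /u/ is a high vowel immediately before /r/, so it lowers to [o]. /i/ is a high vowel immediately before /r/, so it lowers to [e]. → [fepeorraherdamew].
/fakjogigiuripidur/: /u/ is a high vowel immediately before /r/, so it lowers to [o]. /u/ is a high vowel immediately before /r/, so it lowers to [o]. → [fakjogigioripidor].

wogigetoorerfa, ixiwuorerr, fepeorraherdamew, fakjogigioripidor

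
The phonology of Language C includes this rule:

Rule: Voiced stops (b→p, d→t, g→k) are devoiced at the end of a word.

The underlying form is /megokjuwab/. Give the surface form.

Scanning /megokjuwab/: /g/ at position 3 is not in the conditioning environment; /b/ is a voiced stop in word-final position, so it devoices to [p].
Result: [megokjuwap].

megokjuwap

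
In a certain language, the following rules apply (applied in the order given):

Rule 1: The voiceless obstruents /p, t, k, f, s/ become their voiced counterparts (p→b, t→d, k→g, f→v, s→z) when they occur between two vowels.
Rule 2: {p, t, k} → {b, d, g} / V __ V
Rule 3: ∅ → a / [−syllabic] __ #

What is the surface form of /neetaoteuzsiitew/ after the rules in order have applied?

needaodeuzsiidewa

Rule 1 (intervocalic voicing): /t/ is a voiceless obstruent between vowels /e/ and /a/, so it voices to [d]. /t/ is a voiceless obstruent between vowels /o/ and /e/, so it voices to [d]. /t/ is a voiceless obstruent between vowels /i/ and /e/, so it voices to [d]. /neetaoteuzsiitew/ → needaodeuzsiidew.
Rule 2 (intervocalic voicing): no segment meets the environment; /needaodeuzsiidew/ is unchanged.
Rule 3 (final a-epenthesis): the form ends in the consonant /w/, so [a] is inserted word-finally. /needaodeuzsiidew/ → needaodeuzsiidewa.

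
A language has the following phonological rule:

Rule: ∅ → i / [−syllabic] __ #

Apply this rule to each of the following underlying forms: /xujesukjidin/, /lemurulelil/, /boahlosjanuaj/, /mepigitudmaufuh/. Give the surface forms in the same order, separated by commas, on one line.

xujesukjidini, lemurulelili, boahlosjanuaji, mepigitudmaufuhi

/xujesukjidin/: the form ends in the consonant /n/, so [i] is inserted word-finally. → [xujesukjidini].
/lemurulelil/: the form ends in the consonant /l/, so [i] is inserted word-finally. → [lemurulelili].
/boahlosjanuaj/: the form ends in the consonant /j/, so [i] is inserted word-finally. → [boahlosjanuaji].
/mepigitudmaufuh/: the form ends in the consonant /h/, so [i] is inserted word-finally. → [mepigitudmaufuhi].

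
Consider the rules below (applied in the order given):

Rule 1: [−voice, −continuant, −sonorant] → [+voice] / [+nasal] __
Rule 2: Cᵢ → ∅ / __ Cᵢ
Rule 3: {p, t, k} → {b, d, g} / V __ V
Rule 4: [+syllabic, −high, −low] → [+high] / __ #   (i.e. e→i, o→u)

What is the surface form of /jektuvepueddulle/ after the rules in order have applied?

jektuvebueduli

Rule 1 (post-nasal voicing): no segment meets the environment; /jektuvepueddulle/ is unchanged.
Rule 2 (degemination): /dd/ is a geminate; the first /d/ deletes. /ll/ is a geminate; the first /l/ deletes. /jektuvepueddulle/ → jektuvepuedule.
Rule 3 (intervocalic voicing): /p/ is a voiceless stop between vowels /e/ and /u/, so it voices to [b]. /jektuvepuedule/ → jektuvebuedule.
Rule 4 (final vowel raising): /e/ is a mid vowel in word-final position, so it raises to [i]. /jektuvebuedule/ → jektuvebueduli.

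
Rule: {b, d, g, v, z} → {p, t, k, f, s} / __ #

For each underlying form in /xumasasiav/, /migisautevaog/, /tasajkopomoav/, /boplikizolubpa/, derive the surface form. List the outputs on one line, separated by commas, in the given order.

/xumasasiav/: /v/ is a voiced obstruent in word-final position, so it devoices to [f]. → [xumasasiaf].
/migisautevaog/: /g/ is a voiced obstruent in word-final position, so it devoices to [k]. → [migisautevaok].
/tasajkopomoav/: /v/ is a voiced obstruent in word-final position, so it devoices to [f]. → [tasajkopomoaf].
/boplikizolubpa/: the rule's environment is not met; surfaces unchanged as [boplikizolubpa].

xumasasiaf, migisautevaok, tasajkopomoaf, boplikizolubpa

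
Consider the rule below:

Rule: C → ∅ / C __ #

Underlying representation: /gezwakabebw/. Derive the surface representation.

gezwakabeb

/w/ is the second consonant of a word-final cluster /bw/, so it deletes.
Surface form: [gezwakabeb].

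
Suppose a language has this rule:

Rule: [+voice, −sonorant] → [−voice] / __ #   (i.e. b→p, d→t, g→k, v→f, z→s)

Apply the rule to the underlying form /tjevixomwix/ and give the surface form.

tjevixomwix

No segment of /tjevixomwix/ meets the structural description of the rule, so the form surfaces unchanged.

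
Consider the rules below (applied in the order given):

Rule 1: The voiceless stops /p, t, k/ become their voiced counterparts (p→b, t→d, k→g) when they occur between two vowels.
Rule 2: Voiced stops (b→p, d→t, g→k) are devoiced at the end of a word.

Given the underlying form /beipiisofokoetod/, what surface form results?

beibiisofogoedot

Rule 1 (intervocalic voicing): /p/ is a voiceless stop between vowels /i/ and /i/, so it voices to [b]. /k/ is a voiceless stop between vowels /o/ and /o/, so it voices to [g]. /t/ is a voiceless stop between vowels /e/ and /o/, so it voices to [d]. /beipiisofokoetod/ → beibiisofogoedod.
Rule 2 (final devoicing): /d/ is a voiced stop in word-final position, so it devoices to [t]. /beibiisofogoedod/ → beibiisofogoedot.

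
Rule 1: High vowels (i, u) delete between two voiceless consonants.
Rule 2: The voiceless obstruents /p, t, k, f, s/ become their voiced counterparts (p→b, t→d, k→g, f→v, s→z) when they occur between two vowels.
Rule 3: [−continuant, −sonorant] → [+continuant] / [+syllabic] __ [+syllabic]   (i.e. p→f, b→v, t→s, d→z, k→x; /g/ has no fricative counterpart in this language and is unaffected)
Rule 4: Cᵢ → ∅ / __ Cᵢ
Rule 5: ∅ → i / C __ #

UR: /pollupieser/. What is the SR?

Rule 1 (high vowel syncope): no segment meets the environment; /pollupieser/ is unchanged.
Rule 2 (intervocalic voicing): /p/ is a voiceless obstruent between vowels /u/ and /i/, so it voices to [b]. /s/ is a voiceless obstruent between vowels /e/ and /e/, so it voices to [z]. /pollupieser/ → pollubiezer.
Rule 3 (intervocalic spirantization): /b/ is a stop between vowels /u/ and /i/, so it spirantizes to the fricative [v]. /pollubiezer/ → polluviezer.
Rule 4 (degemination): /ll/ is a geminate; the first /l/ deletes. /polluviezer/ → poluviezer.
Rule 5 (final i-epenthesis): the form ends in the consonant /r/, so [i] is inserted word-finally. /poluviezer/ → poluviezeri.

poluviezeri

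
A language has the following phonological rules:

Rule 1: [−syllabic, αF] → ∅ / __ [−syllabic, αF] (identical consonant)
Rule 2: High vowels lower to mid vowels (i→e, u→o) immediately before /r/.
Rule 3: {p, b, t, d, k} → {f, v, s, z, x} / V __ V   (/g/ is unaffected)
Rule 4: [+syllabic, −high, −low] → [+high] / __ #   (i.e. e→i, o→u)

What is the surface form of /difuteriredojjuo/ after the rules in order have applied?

difusererezojuu

Rule 1 (degemination): /jj/ is a geminate; the first /j/ deletes. /difuteriredojjuo/ → difuteriredojuo.
Rule 2 (pre-rhotic lowering): /i/ is a high vowel immediately before /r/, so it lowers to [e]. /difuteriredojuo/ → difutereredojuo.
Rule 3 (intervocalic spirantization): /t/ is a stop between vowels /u/ and /e/, so it spirantizes to the fricative [s]. /d/ is a stop between vowels /e/ and /o/, so it spirantizes to the fricative [z]. /difutereredojuo/ → difusererezojuo.
Rule 4 (final vowel raising): /o/ is a mid vowel in word-final position, so it raises to [u]. /difusererezojuo/ → difusererezojuu.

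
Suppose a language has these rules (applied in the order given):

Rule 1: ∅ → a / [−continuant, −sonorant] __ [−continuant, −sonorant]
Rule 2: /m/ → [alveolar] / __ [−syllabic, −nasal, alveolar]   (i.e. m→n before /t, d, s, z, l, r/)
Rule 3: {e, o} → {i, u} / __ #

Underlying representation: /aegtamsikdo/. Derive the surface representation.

aegatansikadu

Rule 1 (stop-cluster a-epenthesis): /g/ and /t/ form a stop–stop cluster, so [a] is inserted between them. /k/ and /d/ form a stop–stop cluster, so [a] is inserted between them. /aegtamsikdo/ → aegatamsikado.
Rule 2 (nasal place assimilation): /m/ precedes the alveolar consonant /s/, so it assimilates in place to [n]. /aegatamsikado/ → aegatansikado.
Rule 3 (final vowel raising): /o/ is a mid vowel in word-final position, so it raises to [u]. /aegatansikado/ → aegatansikadu.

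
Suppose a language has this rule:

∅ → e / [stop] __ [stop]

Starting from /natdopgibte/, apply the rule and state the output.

natedopegibete

/t/ and /d/ form a stop–stop cluster, so [e] is inserted between them.
/p/ and /g/ form a stop–stop cluster, so [e] is inserted between them.
/b/ and /t/ form a stop–stop cluster, so [e] is inserted between them.
Surface form: [natedopegibete].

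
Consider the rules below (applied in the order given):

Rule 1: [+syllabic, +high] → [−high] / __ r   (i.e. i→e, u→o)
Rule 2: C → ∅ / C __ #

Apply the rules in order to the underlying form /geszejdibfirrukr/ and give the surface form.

geszejdibferruk

Rule 1 (pre-rhotic lowering): /i/ is a high vowel immediately before /r/, so it lowers to [e]. /geszejdibfirrukr/ → geszejdibferrukr.
Rule 2 (final cluster simplification): /r/ is the second consonant of a word-final cluster /kr/, so it deletes. /geszejdibferrukr/ → geszejdibferruk.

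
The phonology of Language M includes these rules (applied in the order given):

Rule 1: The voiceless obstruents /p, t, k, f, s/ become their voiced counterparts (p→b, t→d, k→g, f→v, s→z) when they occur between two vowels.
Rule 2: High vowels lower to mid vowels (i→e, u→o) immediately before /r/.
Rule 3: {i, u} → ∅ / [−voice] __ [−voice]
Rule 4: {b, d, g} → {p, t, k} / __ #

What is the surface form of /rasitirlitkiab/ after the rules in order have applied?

Rule 1 (intervocalic voicing): /s/ is a voiceless obstruent between vowels /a/ and /i/, so it voices to [z]. /t/ is a voiceless obstruent between vowels /i/ and /i/, so it voices to [d]. /rasitirlitkiab/ → razidirlitkiab.
Rule 2 (pre-rhotic lowering): /i/ is a high vowel immediately before /r/, so it lowers to [e]. /razidirlitkiab/ → raziderlitkiab.
Rule 3 (high vowel syncope): no segment meets the environment; /raziderlitkiab/ is unchanged.
Rule 4 (final devoicing): /b/ is a voiced stop in word-final position, so it devoices to [p]. /raziderlitkiab/ → raziderlitkiap.

raziderlitkiap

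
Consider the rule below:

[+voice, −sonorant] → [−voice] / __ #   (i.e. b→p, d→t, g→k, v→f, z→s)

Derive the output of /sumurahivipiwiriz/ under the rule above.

sumurahivipiwiris

Scanning /sumurahivipiwiriz/: /v/ at position 9 is not in the conditioning environment; /z/ is a voiced obstruent in word-final position, so it devoices to [s].
Result: [sumurahivipiwiris].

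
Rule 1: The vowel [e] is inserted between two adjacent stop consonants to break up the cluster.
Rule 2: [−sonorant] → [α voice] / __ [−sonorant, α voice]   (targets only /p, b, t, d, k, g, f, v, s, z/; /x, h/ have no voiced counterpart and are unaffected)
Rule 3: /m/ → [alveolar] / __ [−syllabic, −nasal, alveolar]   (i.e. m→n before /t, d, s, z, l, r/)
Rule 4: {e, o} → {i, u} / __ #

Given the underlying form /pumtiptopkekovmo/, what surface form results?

puntipetopekekovmu

Rule 1 (stop-cluster e-epenthesis): /p/ and /t/ form a stop–stop cluster, so [e] is inserted between them. /p/ and /k/ form a stop–stop cluster, so [e] is inserted between them. /pumtiptopkekovmo/ → pumtipetopekekovmo.
Rule 2 (regressive voicing assimilation): no segment meets the environment; /pumtipetopekekovmo/ is unchanged.
Rule 3 (nasal place assimilation): /m/ precedes the alveolar consonant /t/, so it assimilates in place to [n]. /pumtipetopekekovmo/ → puntipetopekekovmo.
Rule 4 (final vowel raising): /o/ is a mid vowel in word-final position, so it raises to [u]. /puntipetopekekovmo/ → puntipetopekekovmu.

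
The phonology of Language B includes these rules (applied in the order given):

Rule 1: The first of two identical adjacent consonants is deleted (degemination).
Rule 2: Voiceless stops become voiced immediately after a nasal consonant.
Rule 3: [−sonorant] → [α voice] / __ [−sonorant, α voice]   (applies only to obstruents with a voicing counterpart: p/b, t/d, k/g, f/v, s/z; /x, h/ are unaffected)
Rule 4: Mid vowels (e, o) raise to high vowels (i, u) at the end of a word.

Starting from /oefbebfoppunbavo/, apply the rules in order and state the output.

Rule 1 (degemination): /pp/ is a geminate; the first /p/ deletes. /oefbebfoppunbavo/ → oefbebfopunbavo.
Rule 2 (post-nasal voicing): no segment meets the environment; /oefbebfopunbavo/ is unchanged.
Rule 3 (regressive voicing assimilation): /f/ precedes the voiced obstruent /b/, so it voices to [v] by assimilation. /b/ precedes the voiceless obstruent /f/, so it devoices to [p] by assimilation. /oefbebfopunbavo/ → oevbepfopunbavo.
Rule 4 (final vowel raising): /o/ is a mid vowel in word-final position, so it raises to [u]. /oevbepfopunbavo/ → oevbepfopunbavu.

oevbepfopunbavu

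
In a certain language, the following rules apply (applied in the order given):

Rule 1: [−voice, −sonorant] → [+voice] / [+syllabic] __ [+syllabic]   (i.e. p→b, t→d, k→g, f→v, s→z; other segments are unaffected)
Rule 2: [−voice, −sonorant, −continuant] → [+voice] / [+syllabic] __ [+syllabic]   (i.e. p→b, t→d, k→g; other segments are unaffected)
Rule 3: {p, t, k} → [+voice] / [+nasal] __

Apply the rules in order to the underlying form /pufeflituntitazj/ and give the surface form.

puveflidundidazj

Rule 1 (intervocalic voicing): /f/ is a voiceless obstruent between vowels /u/ and /e/, so it voices to [v]. /t/ is a voiceless obstruent between vowels /i/ and /u/, so it voices to [d]. /t/ is a voiceless obstruent between vowels /i/ and /a/, so it voices to [d]. /pufeflituntitazj/ → puvefliduntidazj.
Rule 2 (intervocalic voicing): no segment meets the environment; /puvefliduntidazj/ is unchanged.
Rule 3 (post-nasal voicing): /t/ is a voiceless stop immediately after the nasal /n/, so it voices to [d]. /puvefliduntidazj/ → puveflidundidazj.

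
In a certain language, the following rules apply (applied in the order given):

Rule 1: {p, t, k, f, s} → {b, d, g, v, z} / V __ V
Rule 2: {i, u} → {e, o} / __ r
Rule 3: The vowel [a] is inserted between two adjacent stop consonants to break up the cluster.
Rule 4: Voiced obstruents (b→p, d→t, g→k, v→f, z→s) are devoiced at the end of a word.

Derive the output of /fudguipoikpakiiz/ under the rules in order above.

fudaguiboikapagiis

Rule 1 (intervocalic voicing): /p/ is a voiceless obstruent between vowels /i/ and /o/, so it voices to [b]. /k/ is a voiceless obstruent between vowels /a/ and /i/, so it voices to [g]. /fudguipoikpakiiz/ → fudguiboikpagiiz.
Rule 2 (pre-rhotic lowering): no segment meets the environment; /fudguiboikpagiiz/ is unchanged.
Rule 3 (stop-cluster a-epenthesis): /d/ and /g/ form a stop–stop cluster, so [a] is inserted between them. /k/ and /p/ form a stop–stop cluster, so [a] is inserted between them. /fudguiboikpagiiz/ → fudaguiboikapagiiz.
Rule 4 (final devoicing): /z/ is a voiced obstruent in word-final position, so it devoices to [s]. /fudaguiboikapagiiz/ → fudaguiboikapagiis.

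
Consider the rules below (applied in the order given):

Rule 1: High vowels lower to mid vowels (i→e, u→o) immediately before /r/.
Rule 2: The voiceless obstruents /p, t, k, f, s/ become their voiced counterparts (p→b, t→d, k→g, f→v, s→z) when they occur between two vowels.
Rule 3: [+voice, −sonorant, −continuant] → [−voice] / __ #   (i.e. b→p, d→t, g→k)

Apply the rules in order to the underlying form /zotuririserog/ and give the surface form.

zodorerizerok

Rule 1 (pre-rhotic lowering): /u/ is a high vowel immediately before /r/, so it lowers to [o]. /i/ is a high vowel immediately before /r/, so it lowers to [e]. /zotuririserog/ → zotoreriserog.
Rule 2 (intervocalic voicing): /t/ is a voiceless obstruent between vowels /o/ and /o/, so it voices to [d]. /s/ is a voiceless obstruent between vowels /i/ and /e/, so it voices to [z]. /zotoreriserog/ → zodorerizerog.
Rule 3 (final devoicing): /g/ is a voiced stop in word-final position, so it devoices to [k]. /zodorerizerog/ → zodorerizerok.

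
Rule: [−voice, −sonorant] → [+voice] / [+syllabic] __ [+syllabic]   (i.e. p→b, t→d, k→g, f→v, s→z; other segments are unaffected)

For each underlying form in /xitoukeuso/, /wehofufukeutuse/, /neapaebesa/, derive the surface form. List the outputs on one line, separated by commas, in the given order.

/xitoukeuso/: /t/ is a voiceless obstruent between vowels /i/ and /o/, so it voices to [d]. /k/ is a voiceless obstruent between vowels /u/ and /e/, so it voices to [g]. /s/ is a voiceless obstruent between vowels /u/ and /o/, so it voices to [z]. → [xidougeuzo].
/wehofufukeutuse/: /f/ is a voiceless obstruent between vowels /o/ and /u/, so it voices to [v]. /f/ is a voiceless obstruent between vowels /u/ and /u/, so it voices to [v]. /k/ is a voiceless obstruent between vowels /u/ and /e/, so it voices to [g]. /t/ is a voiceless obstruent between vowels /u/ and /u/, so it voices to [d]. /s/ is a voiceless obstruent between vowels /u/ and /e/, so it voices to [z]. → [wehovuvugeuduze].
/neapaebesa/: /p/ is a voiceless obstruent between vowels /a/ and /a/, so it voices to [b]. /s/ is a voiceless obstruent between vowels /e/ and /a/, so it voices to [z]. → [neabaebeza].

xidougeuzo, wehovuvugeuduze, neabaebeza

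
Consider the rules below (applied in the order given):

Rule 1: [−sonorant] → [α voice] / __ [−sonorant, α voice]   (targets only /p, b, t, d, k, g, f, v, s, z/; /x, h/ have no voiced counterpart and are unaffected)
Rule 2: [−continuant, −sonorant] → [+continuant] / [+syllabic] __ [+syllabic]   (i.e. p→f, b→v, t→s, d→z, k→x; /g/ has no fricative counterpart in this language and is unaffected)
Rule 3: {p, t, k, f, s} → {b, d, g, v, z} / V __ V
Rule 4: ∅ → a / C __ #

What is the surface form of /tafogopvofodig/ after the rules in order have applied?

tavogobvovoziga

Rule 1 (regressive voicing assimilation): /p/ precedes the voiced obstruent /v/, so it voices to [b] by assimilation. /tafogopvofodig/ → tafogobvofodig.
Rule 2 (intervocalic spirantization): /d/ is a stop between vowels /o/ and /i/, so it spirantizes to the fricative [z]. /tafogobvofodig/ → tafogobvofozig.
Rule 3 (intervocalic voicing): /f/ is a voiceless obstruent between vowels /a/ and /o/, so it voices to [v]. /f/ is a voiceless obstruent between vowels /o/ and /o/, so it voices to [v]. /tafogobvofozig/ → tavogobvovozig.
Rule 4 (final a-epenthesis): the form ends in the consonant /g/, so [a] is inserted word-finally. /tavogobvovozig/ → tavogobvovoziga.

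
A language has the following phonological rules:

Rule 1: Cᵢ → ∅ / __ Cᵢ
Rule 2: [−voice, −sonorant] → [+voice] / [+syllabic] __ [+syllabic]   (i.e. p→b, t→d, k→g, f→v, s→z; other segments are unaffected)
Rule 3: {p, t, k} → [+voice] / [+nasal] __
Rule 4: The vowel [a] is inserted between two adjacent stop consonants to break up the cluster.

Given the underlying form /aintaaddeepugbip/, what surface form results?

Rule 1 (degemination): /dd/ is a geminate; the first /d/ deletes. /aintaaddeepugbip/ → aintaadeepugbip.
Rule 2 (intervocalic voicing): /p/ is a voiceless obstruent between vowels /e/ and /u/, so it voices to [b]. /aintaadeepugbip/ → aintaadeebugbip.
Rule 3 (post-nasal voicing): /t/ is a voiceless stop immediately after the nasal /n/, so it voices to [d]. /aintaadeebugbip/ → aindaadeebugbip.
Rule 4 (stop-cluster a-epenthesis): /g/ and /b/ form a stop–stop cluster, so [a] is inserted between them. /aindaadeebugbip/ → aindaadeebugabip.

aindaadeebugabip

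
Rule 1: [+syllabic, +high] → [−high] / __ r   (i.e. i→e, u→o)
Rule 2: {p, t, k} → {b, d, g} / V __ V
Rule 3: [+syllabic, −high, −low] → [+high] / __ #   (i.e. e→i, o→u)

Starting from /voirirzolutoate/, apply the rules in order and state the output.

Rule 1 (pre-rhotic lowering): /i/ is a high vowel immediately before /r/, so it lowers to [e]. /i/ is a high vowel immediately before /r/, so it lowers to [e]. /voirirzolutoate/ → voererzolutoate.
Rule 2 (intervocalic voicing): /t/ is a voiceless stop between vowels /u/ and /o/, so it voices to [d]. /t/ is a voiceless stop between vowels /a/ and /e/, so it voices to [d]. /voererzolutoate/ → voererzoludoade.
Rule 3 (final vowel raising): /e/ is a mid vowel in word-final position, so it raises to [i]. /voererzoludoade/ → voererzoludoadi.

voererzoludoadi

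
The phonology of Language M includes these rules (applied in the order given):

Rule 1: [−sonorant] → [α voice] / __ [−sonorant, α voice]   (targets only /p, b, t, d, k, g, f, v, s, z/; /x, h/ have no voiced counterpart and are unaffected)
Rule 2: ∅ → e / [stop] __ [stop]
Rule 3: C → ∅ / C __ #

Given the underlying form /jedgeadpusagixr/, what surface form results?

Rule 1 (regressive voicing assimilation): /d/ precedes the voiceless obstruent /p/, so it devoices to [t] by assimilation. /jedgeadpusagixr/ → jedgeatpusagixr.
Rule 2 (stop-cluster e-epenthesis): /d/ and /g/ form a stop–stop cluster, so [e] is inserted between them. /t/ and /p/ form a stop–stop cluster, so [e] is inserted between them. /jedgeatpusagixr/ → jedegeatepusagixr.
Rule 3 (final cluster simplification): /r/ is the second consonant of a word-final cluster /xr/, so it deletes. /jedegeatepusagixr/ → jedegeatepusagix.

jedegeatepusagix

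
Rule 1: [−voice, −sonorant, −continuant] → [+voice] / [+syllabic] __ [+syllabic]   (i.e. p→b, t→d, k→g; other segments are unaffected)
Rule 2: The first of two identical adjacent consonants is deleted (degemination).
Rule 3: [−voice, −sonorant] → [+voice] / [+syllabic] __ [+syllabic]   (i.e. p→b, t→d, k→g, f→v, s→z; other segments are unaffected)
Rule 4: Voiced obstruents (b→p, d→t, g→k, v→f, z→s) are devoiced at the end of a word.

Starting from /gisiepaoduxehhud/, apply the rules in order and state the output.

Rule 1 (intervocalic voicing): /p/ is a voiceless stop between vowels /e/ and /a/, so it voices to [b]. /gisiepaoduxehhud/ → gisiebaoduxehhud.
Rule 2 (degemination): /hh/ is a geminate; the first /h/ deletes. /gisiebaoduxehhud/ → gisiebaoduxehud.
Rule 3 (intervocalic voicing): /s/ is a voiceless obstruent between vowels /i/ and /i/, so it voices to [z]. /gisiebaoduxehud/ → giziebaoduxehud.
Rule 4 (final devoicing): /d/ is a voiced obstruent in word-final position, so it devoices to [t]. /giziebaoduxehud/ → giziebaoduxehut.

giziebaoduxehut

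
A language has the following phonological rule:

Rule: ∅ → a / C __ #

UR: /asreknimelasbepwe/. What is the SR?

No segment of /asreknimelasbepwe/ meets the structural description of the rule, so the form surfaces unchanged.

asreknimelasbepwe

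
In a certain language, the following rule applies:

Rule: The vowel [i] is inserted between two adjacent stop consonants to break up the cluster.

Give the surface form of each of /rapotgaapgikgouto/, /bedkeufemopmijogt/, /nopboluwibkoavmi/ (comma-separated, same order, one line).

rapotigaapigikigouto, bedikeufemopmijogit, nopiboluwibikoavmi

/rapotgaapgikgouto/: /t/ and /g/ form a stop–stop cluster, so [i] is inserted between them. /p/ and /g/ form a stop–stop cluster, so [i] is inserted between them. /k/ and /g/ form a stop–stop cluster, so [i] is inserted between them. → [rapotigaapigikigouto].
/bedkeufemopmijogt/: /d/ and /k/ form a stop–stop cluster, so [i] is inserted between them. /g/ and /t/ form a stop–stop cluster, so [i] is inserted between them. → [bedikeufemopmijogit].
/nopboluwibkoavmi/: /p/ and /b/ form a stop–stop cluster, so [i] is inserted between them. /b/ and /k/ form a stop–stop cluster, so [i] is inserted between them. → [nopiboluwibikoavmi].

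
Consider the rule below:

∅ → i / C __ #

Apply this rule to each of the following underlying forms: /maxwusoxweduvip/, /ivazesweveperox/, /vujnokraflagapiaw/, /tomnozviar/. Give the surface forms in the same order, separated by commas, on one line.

maxwusoxweduvipi, ivazesweveperoxi, vujnokraflagapiawi, tomnozviari

/maxwusoxweduvip/: the form ends in the consonant /p/, so [i] is inserted word-finally. → [maxwusoxweduvipi].
/ivazesweveperox/: the form ends in the consonant /x/, so [i] is inserted word-finally. → [ivazesweveperoxi].
/vujnokraflagapiaw/: the form ends in the consonant /w/, so [i] is inserted word-finally. → [vujnokraflagapiawi].
/tomnozviar/: the form ends in the consonant /r/, so [i] is inserted word-finally. → [tomnozviari].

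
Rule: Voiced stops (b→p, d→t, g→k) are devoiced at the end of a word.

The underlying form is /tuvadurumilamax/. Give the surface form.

No segment of /tuvadurumilamax/ meets the structural description of the rule, so the form surfaces unchanged.

tuvadurumilamax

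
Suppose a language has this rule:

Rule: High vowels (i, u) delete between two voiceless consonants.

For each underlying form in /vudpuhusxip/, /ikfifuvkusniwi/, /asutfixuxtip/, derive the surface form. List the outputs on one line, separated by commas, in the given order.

vudphsxp, ikffuvksniwi, astfxxtp

/vudpuhusxip/: /u/ is a high vowel flanked by voiceless consonants /p/ and /h/, so it deletes. /u/ is a high vowel flanked by voiceless consonants /h/ and /s/, so it deletes. /i/ is a high vowel flanked by voiceless consonants /x/ and /p/, so it deletes. → [vudphsxp].
/ikfifuvkusniwi/: /i/ is a high vowel flanked by voiceless consonants /f/ and /f/, so it deletes. /u/ is a high vowel flanked by voiceless consonants /k/ and /s/, so it deletes. → [ikffuvksniwi].
/asutfixuxtip/: /u/ is a high vowel flanked by voiceless consonants /s/ and /t/, so it deletes. /i/ is a high vowel flanked by voiceless consonants /f/ and /x/, so it deletes. /u/ is a high vowel flanked by voiceless consonants /x/ and /x/, so it deletes. /i/ is a high vowel flanked by voiceless consonants /t/ and /p/, so it deletes. → [astfxxtp].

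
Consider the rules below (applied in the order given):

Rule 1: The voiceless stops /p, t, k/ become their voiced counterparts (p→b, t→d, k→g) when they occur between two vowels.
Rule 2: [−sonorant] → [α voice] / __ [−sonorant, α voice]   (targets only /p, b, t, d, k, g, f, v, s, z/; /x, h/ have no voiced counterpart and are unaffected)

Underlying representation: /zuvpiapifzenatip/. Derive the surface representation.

Rule 1 (intervocalic voicing): /p/ is a voiceless stop between vowels /a/ and /i/, so it voices to [b]. /t/ is a voiceless stop between vowels /a/ and /i/, so it voices to [d]. /zuvpiapifzenatip/ → zuvpiabifzenadip.
Rule 2 (regressive voicing assimilation): /v/ precedes the voiceless obstruent /p/, so it devoices to [f] by assimilation. /f/ precedes the voiced obstruent /z/, so it voices to [v] by assimilation. /zuvpiabifzenadip/ → zufpiabivzenadip.

zufpiabivzenadip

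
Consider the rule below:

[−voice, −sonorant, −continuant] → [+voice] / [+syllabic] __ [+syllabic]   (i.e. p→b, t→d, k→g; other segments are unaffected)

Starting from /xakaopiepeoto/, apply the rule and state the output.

/k/ is a voiceless stop between vowels /a/ and /a/, so it voices to [g].
/p/ is a voiceless stop between vowels /o/ and /i/, so it voices to [b].
/p/ is a voiceless stop between vowels /e/ and /e/, so it voices to [b].
/t/ is a voiceless stop between vowels /o/ and /o/, so it voices to [d].
Surface form: [xagaobiebeodo].

xagaobiebeodo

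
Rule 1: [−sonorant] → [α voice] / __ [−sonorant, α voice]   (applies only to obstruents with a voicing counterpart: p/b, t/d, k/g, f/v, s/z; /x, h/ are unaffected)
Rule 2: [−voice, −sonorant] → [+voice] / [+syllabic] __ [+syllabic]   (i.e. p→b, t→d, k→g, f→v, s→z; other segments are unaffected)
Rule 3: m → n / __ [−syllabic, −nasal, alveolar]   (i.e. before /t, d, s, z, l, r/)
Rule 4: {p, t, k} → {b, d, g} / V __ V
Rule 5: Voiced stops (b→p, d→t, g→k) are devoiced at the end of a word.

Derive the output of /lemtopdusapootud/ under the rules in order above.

Rule 1 (regressive voicing assimilation): /p/ precedes the voiced obstruent /d/, so it voices to [b] by assimilation. /lemtopdusapootud/ → lemtobdusapootud.
Rule 2 (intervocalic voicing): /s/ is a voiceless obstruent between vowels /u/ and /a/, so it voices to [z]. /p/ is a voiceless obstruent between vowels /a/ and /o/, so it voices to [b]. /t/ is a voiceless obstruent between vowels /o/ and /u/, so it voices to [d]. /lemtobdusapootud/ → lemtobduzaboodud.
Rule 3 (nasal place assimilation): /m/ precedes the alveolar consonant /t/, so it assimilates in place to [n]. /lemtobduzaboodud/ → lentobduzaboodud.
Rule 4 (intervocalic voicing): no segment meets the environment; /lentobduzaboodud/ is unchanged.
Rule 5 (final devoicing): /d/ is a voiced stop in word-final position, so it devoices to [t]. /lentobduzaboodud/ → lentobduzaboodut.

lentobduzaboodut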